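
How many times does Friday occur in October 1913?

October 1913 has 31 days and begins on Wednesday.
The first Friday is October 3.
Fridays fall on 3, 10, 17, 24, 31 — that's 5.

5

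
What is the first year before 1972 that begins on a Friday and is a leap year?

Jan 1 advances by 2 weekdays after a leap year and by 1 after a common year.
1972: Jan 1 is Saturday (leap).
1971: Friday
1970: Thursday
1969: Wednesday
1968: Monday (leap)
1967: Sunday
1966: Saturday
1965: Friday
1964: Wednesday (leap)
1963: Tuesday
1962: Monday
1961: Sunday
1960: Friday (leap)
1960 begins on a Friday and is a leap year.

1960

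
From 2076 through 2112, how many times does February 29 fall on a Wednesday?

Leap years in 2076–2112: 9 of them.
Feb 29 weekday advances by 5 (mod 7) from one leap year to the next four years later (or differs when a century non-leap intervenes).
Leap-day weekdays: 2076:Sat 2080:Thu 2084:Tue 2088:Sun 2092:Fri 2096:Wed✓ 2104:Fri 2108:Wed✓ 2112:Mon
Wednesday: 2096, 2108 → 2.

2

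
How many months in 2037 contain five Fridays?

A month of length L has five Fridays iff its first Friday is on day ≤ L−28 (so day 1–3 in a 31-day month, 1–2 in a 30-day month, day 1 in a leap February).
Checking each month of 2037: Jan starts Thu (31d) ✓; Feb starts Sun (28d); Mar starts Sun (31d); Apr starts Wed (30d); May starts Fri (31d) ✓; Jun starts Mon (30d); Jul starts Wed (31d) ✓; Aug starts Sat (31d); Sep starts Tue (30d); Oct starts Thu (31d) ✓; Nov starts Sun (30d); Dec starts Tue (31d).
Five-Friday months: January, May, July, October → 4.

4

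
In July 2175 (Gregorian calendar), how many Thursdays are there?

July 2175 has 31 days and begins on Saturday.
The first Thursday is July 6.
Thursdays fall on 6, 13, 20, 27 — that's 4.

4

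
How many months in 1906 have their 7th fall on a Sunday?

Check the 7th of each month of 1906: Jan 7: Sun, Feb 7: Wed, Mar 7: Wed, Apr 7: Sat, May 7: Mon, Jun 7: Thu, Jul 7: Sat, Aug 7: Tue, Sep 7: Fri, Oct 7: Sun, Nov 7: Wed, Dec 7: Fri.
Sunday occurs in January, October — 2 months.

2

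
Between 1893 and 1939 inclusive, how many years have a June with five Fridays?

June has 30 days; it has five Fridays when Friday falls among the first (month-length − 28) days — i.e. when June 1 is one of Friday/Thursday.
June 1 by year: 1893:Thu✓ 1894:Fri✓ 1895:Sat 1896:Mon 1897:Tue 1898:Wed 1899:Thu✓ 1900:Fri✓ 1901:Sat 1902:Sun 1903:Mon 1904:Wed 1905:Thu✓ 1906:Fri✓ 1907:Sat …(17 more)… 1925:Mon 1926:Tue 1927:Wed 1928:Fri✓ 1929:Sat 1930:Sun 1931:Mon 1932:Wed 1933:Thu✓ 1934:Fri✓ 1935:Sat 1936:Mon 1937:Tue 1938:Wed 1939:Thu✓
Years with five Fridays: 1893, 1894, 1899, 1900, 1905, 1906, 1911, 1916, 1917, 1922, 1923, 1928, 1933, 1934, 1939 → 15.

15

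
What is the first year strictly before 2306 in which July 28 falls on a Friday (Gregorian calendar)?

2305

From one year to the next, a fixed date's weekday advances by 1, or by 2 when a Feb 29 lies between the two dates.
2306: July 28 is Saturday.
2305: Friday (−1)
July 28 falls on a Friday in 2305.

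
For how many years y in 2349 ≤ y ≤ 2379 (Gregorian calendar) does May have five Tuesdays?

15

May has 31 days; it has five Tuesdays when Tuesday falls among the first (month-length − 28) days — i.e. when May 1 is one of Tuesday/Monday/Sunday.
May 1 by year: 2349:Sun✓ 2350:Mon✓ 2351:Tue✓ 2352:Thu 2353:Fri 2354:Sat 2355:Sun✓ 2356:Tue✓ 2357:Wed 2358:Thu 2359:Fri 2360:Sun✓ 2361:Mon✓ 2362:Tue✓ 2363:Wed 2364:Fri 2365:Sat 2366:Sun✓ 2367:Mon✓ 2368:Wed 2369:Thu 2370:Fri 2371:Sat 2372:Mon✓ 2373:Tue✓ 2374:Wed 2375:Thu 2376:Sat 2377:Sun✓ 2378:Mon✓ 2379:Tue✓
Years with five Tuesdays: 2349, 2350, 2351, 2355, 2356, 2360, 2361, 2362, 2366, 2367, 2372, 2373, 2377, 2378, 2379 → 15.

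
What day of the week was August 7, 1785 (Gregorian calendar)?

January 1, 1785 is a Saturday.
August 7 is day 219 of the year, i.e. 218 days after Jan 1.
218 mod 7 = 1, so advance 1 weekday from Saturday: Sunday.

Sunday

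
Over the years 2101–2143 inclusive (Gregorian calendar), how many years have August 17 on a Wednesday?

7

Track August 17's weekday year by year (advancing +1, or +2 across a Feb 29):
  2101: Wed ✓  2102: Thu (+1)  2103: Fri (+1)  2104: Sun (+2)  2105: Mon (+1)
  2106: Tue (+1)  2107: Wed (+1) ✓  2108: Fri (+2)  2109: Sat (+1)  2110: Sun (+1)
  2111: Mon (+1)  2112: Wed (+2) ✓  2113: Thu (+1)  2114: Fri (+1)  … (15 more years) …
  2130: Thu (+1)  2131: Fri (+1)  2132: Sun (+2)  2133: Mon (+1)  2134: Tue (+1)
  2135: Wed (+1) ✓  2136: Fri (+2)  2137: Sat (+1)  2138: Sun (+1)  2139: Mon (+1)
  2140: Wed (+2) ✓  2141: Thu (+1)  2142: Fri (+1)  2143: Sat (+1)
Wednesday years: 2101, 2107, 2112, 2118, 2129, 2135, 2140 — 7 in total.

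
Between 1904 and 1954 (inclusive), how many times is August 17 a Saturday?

Track August 17's weekday year by year (advancing +1, or +2 across a Feb 29):
  1904: Wed  1905: Thu (+1)  1906: Fri (+1)  1907: Sat (+1) ✓  1908: Mon (+2)
  1909: Tue (+1)  1910: Wed (+1)  1911: Thu (+1)  1912: Sat (+2) ✓  1913: Sun (+1)
  1914: Mon (+1)  1915: Tue (+1)  1916: Thu (+2)  1917: Fri (+1)  … (23 more years) …
  1941: Sun (+1)  1942: Mon (+1)  1943: Tue (+1)  1944: Thu (+2)  1945: Fri (+1)
  1946: Sat (+1) ✓  1947: Sun (+1)  1948: Tue (+2)  1949: Wed (+1)  1950: Thu (+1)
  1951: Fri (+1)  1952: Sun (+2)  1953: Mon (+1)  1954: Tue (+1)
Saturday years: 1907, 1912, 1918, 1929, 1935, 1940, 1946 — 7 in total.

7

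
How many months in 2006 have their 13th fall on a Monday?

3

Check the 13th of each month of 2006: Jan 13: Fri, Feb 13: Mon, Mar 13: Mon, Apr 13: Thu, May 13: Sat, Jun 13: Tue, Jul 13: Thu, Aug 13: Sun, Sep 13: Wed, Oct 13: Fri, Nov 13: Mon, Dec 13: Wed.
Monday occurs in February, March, November — 3 months.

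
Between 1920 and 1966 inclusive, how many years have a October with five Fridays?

20

October has 31 days; it has five Fridays when Friday falls among the first (month-length − 28) days — i.e. when October 1 is one of Friday/Thursday/Wednesday.
October 1 by year: 1920:Fri✓ 1921:Sat 1922:Sun 1923:Mon 1924:Wed✓ 1925:Thu✓ 1926:Fri✓ 1927:Sat 1928:Mon 1929:Tue 1930:Wed✓ 1931:Thu✓ 1932:Sat 1933:Sun 1934:Mon …(17 more)… 1952:Wed✓ 1953:Thu✓ 1954:Fri✓ 1955:Sat 1956:Mon 1957:Tue 1958:Wed✓ 1959:Thu✓ 1960:Sat 1961:Sun 1962:Mon 1963:Tue 1964:Thu✓ 1965:Fri✓ 1966:Sat
Years with five Fridays: 1920, 1924, 1925, 1926, 1930, 1931, 1936, 1937, 1941, 1942, 1943, 1947, 1948, 1952, 1953, 1954, 1958, 1959, 1964, 1965 → 20.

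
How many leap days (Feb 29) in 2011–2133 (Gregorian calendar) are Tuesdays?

4

Leap years in 2011–2133: 30 of them.
Feb 29 weekday advances by 5 (mod 7) from one leap year to the next four years later (or differs when a century non-leap intervenes).
Leap-day weekdays: 2012:Wed 2016:Mon 2020:Sat 2024:Thu 2028:Tue✓ 2032:Sun 2036:Fri 2040:Wed 2044:Mon 2048:Sat 2052:Thu 2056:Tue✓ 2060:Sun …(4 more)… 2080:Thu 2084:Tue✓ 2088:Sun 2092:Fri 2096:Wed 2104:Fri 2108:Wed 2112:Mon 2116:Sat 2120:Thu 2124:Tue✓ 2128:Sun 2132:Fri
Tuesday: 2028, 2056, 2084, 2124 → 4.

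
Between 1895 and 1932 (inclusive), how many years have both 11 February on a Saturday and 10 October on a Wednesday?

1

Check each year's weekday for 11 February and 10 October:
  1895: Mon/Thu  1896: Tue/Sat  1897: Thu/Sun  1898: Fri/Mon  1899: Sat/Tue  1900: Sun/Wed  1901: Mon/Thu  1902: Tue/Fri  1903: Wed/Sat  1904: Thu/Mon  1905: Sat/Tue  1906: Sun/Wed  1907: Mon/Thu  1908: Tue/Sat  …(10 more)…  1919: Tue/Fri  1920: Wed/Sun  1921: Fri/Mon  1922: Sat/Tue  1923: Sun/Wed  1924: Mon/Fri  1925: Wed/Sat  1926: Thu/Sun  1927: Fri/Mon  1928: Sat/Wed ✓  1929: Mon/Thu  1930: Tue/Fri  1931: Wed/Sat  1932: Thu/Mon
Both conditions hold in: 1928 — 1.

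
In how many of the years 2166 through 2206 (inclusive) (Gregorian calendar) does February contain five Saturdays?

February has 28 days (29 in leap years); it has five Saturdays when Saturday falls among the first (month-length − 28) days — i.e. when February 1 is Saturday in a leap year (never in a common year).
February 1 by year: 2166:Sat 2167:Sun 2168:Mon 2169:Wed 2170:Thu 2171:Fri 2172:Sat✓ 2173:Mon 2174:Tue 2175:Wed 2176:Thu 2177:Sat 2178:Sun 2179:Mon 2180:Tue …(11 more)… 2192:Wed 2193:Fri 2194:Sat 2195:Sun 2196:Mon 2197:Wed 2198:Thu 2199:Fri 2200:Sat 2201:Sun 2202:Mon 2203:Tue 2204:Wed 2205:Fri 2206:Sat
Years with five Saturdays: 2172 → 1.

1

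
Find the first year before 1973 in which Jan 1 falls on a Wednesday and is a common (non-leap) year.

1969

Jan 1 advances by 2 weekdays after a leap year and by 1 after a common year.
1973: Jan 1 is Monday.
1972: Saturday (leap)
1971: Friday
1970: Thursday
1969: Wednesday
1969 begins on a Wednesday and is a common year.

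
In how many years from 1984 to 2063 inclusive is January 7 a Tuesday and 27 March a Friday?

Check each year's weekday for January 7 and 27 March:
  1984: Sat/Tue  1985: Mon/Wed  1986: Tue/Thu  1987: Wed/Fri  1988: Thu/Sun  1989: Sat/Mon  1990: Sun/Tue  1991: Mon/Wed  1992: Tue/Fri ✓  1993: Thu/Sat  1994: Fri/Sun  1995: Sat/Mon  1996: Sun/Wed  1997: Tue/Thu  …(52 more)…  2050: Fri/Sun  2051: Sat/Mon  2052: Sun/Wed  2053: Tue/Thu  2054: Wed/Fri  2055: Thu/Sat  2056: Fri/Mon  2057: Sun/Tue  2058: Mon/Wed  2059: Tue/Thu  2060: Wed/Sat  2061: Fri/Sun  2062: Sat/Mon  2063: Sun/Tue
Both conditions hold in: 1992, 2020, 2048 — 3.

3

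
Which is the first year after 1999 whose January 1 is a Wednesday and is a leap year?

2020

Jan 1 advances by 2 weekdays after a leap year and by 1 after a common year.
1999: Jan 1 is Friday.
2000: Saturday (leap)
2001: Monday
2002: Tuesday
2003: Wednesday
2004: Thursday (leap)
2005: Saturday
2006: Sunday
2007: Monday
2008: Tuesday (leap)
2009: Thursday
2010: Friday
2011: Saturday
2012: Sunday (leap)
2013: Tuesday
2014: Wednesday
2015: Thursday
2016: Friday (leap)
2017: Sunday
2018: Monday
2019: Tuesday
2020: Wednesday (leap)
2020 begins on a Wednesday and is a leap year.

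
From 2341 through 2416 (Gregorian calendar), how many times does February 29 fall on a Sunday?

3

Leap years in 2341–2416: 19 of them.
Feb 29 weekday advances by 5 (mod 7) from one leap year to the next four years later (or differs when a century non-leap intervenes).
Leap-day weekdays: 2344:Tue 2348:Sun✓ 2352:Fri 2356:Wed 2360:Mon 2364:Sat 2368:Thu 2372:Tue 2376:Sun✓ 2380:Fri 2384:Wed 2388:Mon 2392:Sat 2396:Thu 2400:Tue 2404:Sun✓ 2408:Fri 2412:Wed 2416:Mon
Sunday: 2348, 2376, 2404 → 3.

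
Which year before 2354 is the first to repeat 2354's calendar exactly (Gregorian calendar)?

2343

Two years share a calendar iff Jan 1 falls on the same weekday and both are leap or both are common. 2354: Jan 1 is Friday, common year.
2353: Jan 1 Thursday, common
2352: Jan 1 Tuesday, leap
2351: Jan 1 Monday, common
2350: Jan 1 Sunday, common
2349: Jan 1 Saturday, common
2348: Jan 1 Thursday, leap
2347: Jan 1 Wednesday, common
2346: Jan 1 Tuesday, common
2345: Jan 1 Monday, common
2344: Jan 1 Saturday, leap
2343: Jan 1 Friday, common
2343 matches on both conditions.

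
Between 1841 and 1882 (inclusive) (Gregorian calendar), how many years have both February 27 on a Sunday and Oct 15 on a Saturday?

Check each year's weekday for February 27 and Oct 15:
  1841: Sat/Fri  1842: Sun/Sat ✓  1843: Mon/Sun  1844: Tue/Tue  1845: Thu/Wed  1846: Fri/Thu  1847: Sat/Fri  1848: Sun/Sun  1849: Tue/Mon  1850: Wed/Tue  1851: Thu/Wed  1852: Fri/Fri  1853: Sun/Sat ✓  1854: Mon/Sun  …(14 more)…  1869: Sat/Fri  1870: Sun/Sat ✓  1871: Mon/Sun  1872: Tue/Tue  1873: Thu/Wed  1874: Fri/Thu  1875: Sat/Fri  1876: Sun/Sun  1877: Tue/Mon  1878: Wed/Tue  1879: Thu/Wed  1880: Fri/Fri  1881: Sun/Sat ✓  1882: Mon/Sun
Both conditions hold in: 1842, 1853, 1859, 1870, 1881 — 5.

5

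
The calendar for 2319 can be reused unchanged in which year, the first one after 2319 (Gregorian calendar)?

2330

Two years share a calendar iff Jan 1 falls on the same weekday and both are leap or both are common. 2319: Jan 1 is Wednesday, common year.
2320: Jan 1 Thursday, leap
2321: Jan 1 Saturday, common
2322: Jan 1 Sunday, common
2323: Jan 1 Monday, common
2324: Jan 1 Tuesday, leap
2325: Jan 1 Thursday, common
2326: Jan 1 Friday, common
2327: Jan 1 Saturday, common
2328: Jan 1 Sunday, leap
2329: Jan 1 Tuesday, common
2330: Jan 1 Wednesday, common
2330 matches on both conditions.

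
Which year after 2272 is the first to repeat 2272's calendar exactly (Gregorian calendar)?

2312

Two years share a calendar iff Jan 1 falls on the same weekday and both are leap or both are common. 2272: Jan 1 is Monday, leap year.
2273: Jan 1 Wednesday, common
2274: Jan 1 Thursday, common
2275: Jan 1 Friday, common
2276: Jan 1 Saturday, leap
2277: Jan 1 Monday, common
2278: Jan 1 Tuesday, common
2279: Jan 1 Wednesday, common
2280: Jan 1 Thursday, leap
2281: Jan 1 Saturday, common
2282: Jan 1 Sunday, common
2283: Jan 1 Monday, common
2284: Jan 1 Tuesday, leap
2285: Jan 1 Thursday, common
2286: Jan 1 Friday, common
2287: Jan 1 Saturday, common
2288: Jan 1 Sunday, leap
2289: Jan 1 Tuesday, common
2290: Jan 1 Wednesday, common
2291: Jan 1 Thursday, common
2292: Jan 1 Friday, leap
2293: Jan 1 Sunday, common
2294: Jan 1 Monday, common
2295: Jan 1 Tuesday, common
2296: Jan 1 Wednesday, leap
2297: Jan 1 Friday, common
2298: Jan 1 Saturday, common
2299: Jan 1 Sunday, common
2300: Jan 1 Monday, common
2301: Jan 1 Tuesday, common
2302: Jan 1 Wednesday, common
2303: Jan 1 Thursday, common
2304: Jan 1 Friday, leap
2305: Jan 1 Sunday, common
2306: Jan 1 Monday, common
2307: Jan 1 Tuesday, common
2308: Jan 1 Wednesday, leap
2309: Jan 1 Friday, common
2310: Jan 1 Saturday, common
2311: Jan 1 Sunday, common
2312: Jan 1 Monday, leap
2312 matches on both conditions.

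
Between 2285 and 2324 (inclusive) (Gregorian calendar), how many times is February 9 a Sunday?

Track February 9's weekday year by year (advancing +1, or +2 across a Feb 29):
  2285: Mon  2286: Tue (+1)  2287: Wed (+1)  2288: Thu (+1)  2289: Sat (+2)
  2290: Sun (+1) ✓  2291: Mon (+1)  2292: Tue (+1)  2293: Thu (+2)  2294: Fri (+1)
  2295: Sat (+1)  2296: Sun (+1) ✓  2297: Tue (+2)  2298: Wed (+1)  … (12 more years) …
  2311: Thu (+1)  2312: Fri (+1)  2313: Sun (+2) ✓  2314: Mon (+1)  2315: Tue (+1)
  2316: Wed (+1)  2317: Fri (+2)  2318: Sat (+1)  2319: Sun (+1) ✓  2320: Mon (+1)
  2321: Wed (+2)  2322: Thu (+1)  2323: Fri (+1)  2324: Sat (+1)
Sunday years: 2290, 2296, 2302, 2308, 2313, 2319 — 6 in total.

6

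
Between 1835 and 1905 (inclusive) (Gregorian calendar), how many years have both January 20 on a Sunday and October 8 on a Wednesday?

2

Check each year's weekday for January 20 and October 8:
  1835: Tue/Thu  1836: Wed/Sat  1837: Fri/Sun  1838: Sat/Mon  1839: Sun/Tue  1840: Mon/Thu  1841: Wed/Fri  1842: Thu/Sat  1843: Fri/Sun  1844: Sat/Tue  1845: Mon/Wed  1846: Tue/Thu  1847: Wed/Fri  1848: Thu/Sun  …(43 more)…  1892: Wed/Sat  1893: Fri/Sun  1894: Sat/Mon  1895: Sun/Tue  1896: Mon/Thu  1897: Wed/Fri  1898: Thu/Sat  1899: Fri/Sun  1900: Sat/Mon  1901: Sun/Tue  1902: Mon/Wed  1903: Tue/Thu  1904: Wed/Sat  1905: Fri/Sun
Both conditions hold in: 1856, 1884 — 2.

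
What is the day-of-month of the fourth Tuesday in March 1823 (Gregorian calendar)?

25

March 1, 1823 is a Saturday, so the first Tuesday is the 4th.
The fourth Tuesday is 4 + 21 = 25.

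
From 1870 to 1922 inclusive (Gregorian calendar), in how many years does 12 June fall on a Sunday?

8

Track 12 June's weekday year by year (advancing +1, or +2 across a Feb 29):
  1870: Sun ✓  1871: Mon (+1)  1872: Wed (+2)  1873: Thu (+1)  1874: Fri (+1)
  1875: Sat (+1)  1876: Mon (+2)  1877: Tue (+1)  1878: Wed (+1)  1879: Thu (+1)
  1880: Sat (+2)  1881: Sun (+1) ✓  1882: Mon (+1)  1883: Tue (+1)  … (25 more years) …
  1909: Sat (+1)  1910: Sun (+1) ✓  1911: Mon (+1)  1912: Wed (+2)  1913: Thu (+1)
  1914: Fri (+1)  1915: Sat (+1)  1916: Mon (+2)  1917: Tue (+1)  1918: Wed (+1)
  1919: Thu (+1)  1920: Sat (+2)  1921: Sun (+1) ✓  1922: Mon (+1)
Sunday years: 1870, 1881, 1887, 1892, 1898, 1904, 1910, 1921 — 8 in total.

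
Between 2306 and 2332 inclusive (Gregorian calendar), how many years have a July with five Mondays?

11

July has 31 days; it has five Mondays when Monday falls among the first (month-length − 28) days — i.e. when July 1 is one of Monday/Sunday/Saturday.
July 1 by year: 2306:Sun✓ 2307:Mon✓ 2308:Wed 2309:Thu 2310:Fri 2311:Sat✓ 2312:Mon✓ 2313:Tue 2314:Wed 2315:Thu 2316:Sat✓ 2317:Sun✓ 2318:Mon✓ 2319:Tue 2320:Thu 2321:Fri 2322:Sat✓ 2323:Sun✓ 2324:Tue 2325:Wed 2326:Thu 2327:Fri 2328:Sun✓ 2329:Mon✓ 2330:Tue 2331:Wed 2332:Fri
Years with five Mondays: 2306, 2307, 2311, 2312, 2316, 2317, 2318, 2322, 2323, 2328, 2329 → 11.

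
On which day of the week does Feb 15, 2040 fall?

January 1, 2040 is a Sunday.
February 15 is day 46 of the year, i.e. 45 days after Jan 1.
45 mod 7 = 3, so advance 3 weekdays from Sunday: Wednesday.

Wednesday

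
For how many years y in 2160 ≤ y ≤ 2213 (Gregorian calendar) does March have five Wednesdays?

March has 31 days; it has five Wednesdays when Wednesday falls among the first (month-length − 28) days — i.e. when March 1 is one of Wednesday/Tuesday/Monday.
March 1 by year: 2160:Sat 2161:Sun 2162:Mon✓ 2163:Tue✓ 2164:Thu 2165:Fri 2166:Sat 2167:Sun 2168:Tue✓ 2169:Wed✓ 2170:Thu 2171:Fri 2172:Sun 2173:Mon✓ 2174:Tue✓ …(24 more)… 2199:Fri 2200:Sat 2201:Sun 2202:Mon✓ 2203:Tue✓ 2204:Thu 2205:Fri 2206:Sat 2207:Sun 2208:Tue✓ 2209:Wed✓ 2210:Thu 2211:Fri 2212:Sun 2213:Mon✓
Years with five Wednesdays: 2162, 2163, 2168, 2169, 2173, 2174, 2175, 2179, 2180, 2184, 2185, 2186, 2190, 2191, 2196, 2197, 2202, 2203, 2208, 2209, 2213 → 21.

21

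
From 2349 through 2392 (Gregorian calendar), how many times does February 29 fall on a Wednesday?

Leap years in 2349–2392: 11 of them.
Feb 29 weekday advances by 5 (mod 7) from one leap year to the next four years later (or differs when a century non-leap intervenes).
Leap-day weekdays: 2352:Fri 2356:Wed✓ 2360:Mon 2364:Sat 2368:Thu 2372:Tue 2376:Sun 2380:Fri 2384:Wed✓ 2388:Mon 2392:Sat
Wednesday: 2356, 2384 → 2.

2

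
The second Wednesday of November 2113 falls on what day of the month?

November 1, 2113 is a Wednesday, so the first Wednesday is the 1st.
The second Wednesday is 1 + 7 = 8.

8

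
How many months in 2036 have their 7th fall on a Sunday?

2

Check the 7th of each month of 2036: Jan 7: Mon, Feb 7: Thu, Mar 7: Fri, Apr 7: Mon, May 7: Wed, Jun 7: Sat, Jul 7: Mon, Aug 7: Thu, Sep 7: Sun, Oct 7: Tue, Nov 7: Fri, Dec 7: Sun.
Sunday occurs in September, December — 2 months.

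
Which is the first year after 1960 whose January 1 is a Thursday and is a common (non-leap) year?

Jan 1 advances by 2 weekdays after a leap year and by 1 after a common year.
1960: Jan 1 is Friday (leap).
1961: Sunday
1962: Monday
1963: Tuesday
1964: Wednesday (leap)
1965: Friday
1966: Saturday
1967: Sunday
1968: Monday (leap)
1969: Wednesday
1970: Thursday
1970 begins on a Thursday and is a common year.

1970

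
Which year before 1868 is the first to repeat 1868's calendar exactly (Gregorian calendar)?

1840

Two years share a calendar iff Jan 1 falls on the same weekday and both are leap or both are common. 1868: Jan 1 is Wednesday, leap year.
1867: Jan 1 Tuesday, common
1866: Jan 1 Monday, common
1865: Jan 1 Sunday, common
1864: Jan 1 Friday, leap
1863: Jan 1 Thursday, common
1862: Jan 1 Wednesday, common
1861: Jan 1 Tuesday, common
1860: Jan 1 Sunday, leap
1859: Jan 1 Saturday, common
1858: Jan 1 Friday, common
1857: Jan 1 Thursday, common
1856: Jan 1 Tuesday, leap
1855: Jan 1 Monday, common
1854: Jan 1 Sunday, common
1853: Jan 1 Saturday, common
1852: Jan 1 Thursday, leap
1851: Jan 1 Wednesday, common
1850: Jan 1 Tuesday, common
1849: Jan 1 Monday, common
1848: Jan 1 Saturday, leap
1847: Jan 1 Friday, common
1846: Jan 1 Thursday, common
1845: Jan 1 Wednesday, common
1844: Jan 1 Monday, leap
1843: Jan 1 Sunday, common
1842: Jan 1 Saturday, common
1841: Jan 1 Friday, common
1840: Jan 1 Wednesday, leap
1840 matches on both conditions.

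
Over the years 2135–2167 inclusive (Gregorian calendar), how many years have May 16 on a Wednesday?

5

Track May 16's weekday year by year (advancing +1, or +2 across a Feb 29):
  2135: Mon  2136: Wed (+2) ✓  2137: Thu (+1)  2138: Fri (+1)  2139: Sat (+1)
  2140: Mon (+2)  2141: Tue (+1)  2142: Wed (+1) ✓  2143: Thu (+1)  2144: Sat (+2)
  2145: Sun (+1)  2146: Mon (+1)  2147: Tue (+1)  2148: Thu (+2)  … (5 more years) …
  2154: Thu (+1)  2155: Fri (+1)  2156: Sun (+2)  2157: Mon (+1)  2158: Tue (+1)
  2159: Wed (+1) ✓  2160: Fri (+2)  2161: Sat (+1)  2162: Sun (+1)  2163: Mon (+1)
  2164: Wed (+2) ✓  2165: Thu (+1)  2166: Fri (+1)  2167: Sat (+1)
Wednesday years: 2136, 2142, 2153, 2159, 2164 — 5 in total.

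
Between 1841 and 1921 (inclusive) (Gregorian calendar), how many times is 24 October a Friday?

11

Track 24 October's weekday year by year (advancing +1, or +2 across a Feb 29):
  1841: Sun  1842: Mon (+1)  1843: Tue (+1)  1844: Thu (+2)  1845: Fri (+1) ✓
  1846: Sat (+1)  1847: Sun (+1)  1848: Tue (+2)  1849: Wed (+1)  1850: Thu (+1)
  1851: Fri (+1) ✓  1852: Sun (+2)  1853: Mon (+1)  1854: Tue (+1)  … (53 more years) …
  1908: Sat (+2)  1909: Sun (+1)  1910: Mon (+1)  1911: Tue (+1)  1912: Thu (+2)
  1913: Fri (+1) ✓  1914: Sat (+1)  1915: Sun (+1)  1916: Tue (+2)  1917: Wed (+1)
  1918: Thu (+1)  1919: Fri (+1) ✓  1920: Sun (+2)  1921: Mon (+1)
Friday years: 1845, 1851, 1856, 1862, 1873, 1879, 1884, 1890, 1902, 1913, 1919 — 11 in total.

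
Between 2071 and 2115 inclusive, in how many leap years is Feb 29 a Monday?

2

Leap years in 2071–2115: 10 of them.
Feb 29 weekday advances by 5 (mod 7) from one leap year to the next four years later (or differs when a century non-leap intervenes).
Leap-day weekdays: 2072:Mon✓ 2076:Sat 2080:Thu 2084:Tue 2088:Sun 2092:Fri 2096:Wed 2104:Fri 2108:Wed 2112:Mon✓
Monday: 2072, 2112 → 2.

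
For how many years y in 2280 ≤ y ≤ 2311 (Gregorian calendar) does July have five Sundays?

16

July has 31 days; it has five Sundays when Sunday falls among the first (month-length − 28) days — i.e. when July 1 is one of Sunday/Saturday/Friday.
July 1 by year: 2280:Thu 2281:Fri✓ 2282:Sat✓ 2283:Sun✓ 2284:Tue 2285:Wed 2286:Thu 2287:Fri✓ 2288:Sun✓ 2289:Mon 2290:Tue 2291:Wed 2292:Fri✓ 2293:Sat✓ 2294:Sun✓ 2295:Mon 2296:Wed 2297:Thu 2298:Fri✓ 2299:Sat✓ 2300:Sun✓ 2301:Mon 2302:Tue 2303:Wed 2304:Fri✓ 2305:Sat✓ 2306:Sun✓ 2307:Mon 2308:Wed 2309:Thu 2310:Fri✓ 2311:Sat✓
Years with five Sundays: 2281, 2282, 2283, 2287, 2288, 2292, 2293, 2294, 2298, 2299, 2300, 2304, 2305, 2306, 2310, 2311 → 16.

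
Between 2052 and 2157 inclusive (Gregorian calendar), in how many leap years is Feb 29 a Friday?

Leap years in 2052–2157: 26 of them.
Feb 29 weekday advances by 5 (mod 7) from one leap year to the next four years later (or differs when a century non-leap intervenes).
Leap-day weekdays: 2052:Thu 2056:Tue 2060:Sun 2064:Fri✓ 2068:Wed 2072:Mon 2076:Sat 2080:Thu 2084:Tue 2088:Sun 2092:Fri✓ 2096:Wed 2104:Fri✓ 2108:Wed 2112:Mon 2116:Sat 2120:Thu 2124:Tue 2128:Sun 2132:Fri✓ 2136:Wed 2140:Mon 2144:Sat 2148:Thu 2152:Tue 2156:Sun
Friday: 2064, 2092, 2104, 2132 → 4.

4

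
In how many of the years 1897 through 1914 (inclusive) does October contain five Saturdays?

October has 31 days; it has five Saturdays when Saturday falls among the first (month-length − 28) days — i.e. when October 1 is one of Saturday/Friday/Thursday.
October 1 by year: 1897:Fri✓ 1898:Sat✓ 1899:Sun 1900:Mon 1901:Tue 1902:Wed 1903:Thu✓ 1904:Sat✓ 1905:Sun 1906:Mon 1907:Tue 1908:Thu✓ 1909:Fri✓ 1910:Sat✓ 1911:Sun 1912:Tue 1913:Wed 1914:Thu✓
Years with five Saturdays: 1897, 1898, 1903, 1904, 1908, 1909, 1910, 1914 → 8.

8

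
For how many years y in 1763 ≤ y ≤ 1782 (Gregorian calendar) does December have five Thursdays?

8

December has 31 days; it has five Thursdays when Thursday falls among the first (month-length − 28) days — i.e. when December 1 is one of Thursday/Wednesday/Tuesday.
December 1 by year: 1763:Thu✓ 1764:Sat 1765:Sun 1766:Mon 1767:Tue✓ 1768:Thu✓ 1769:Fri 1770:Sat 1771:Sun 1772:Tue✓ 1773:Wed✓ 1774:Thu✓ 1775:Fri 1776:Sun 1777:Mon 1778:Tue✓ 1779:Wed✓ 1780:Fri 1781:Sat 1782:Sun
Years with five Thursdays: 1763, 1767, 1768, 1772, 1773, 1774, 1778, 1779 → 8.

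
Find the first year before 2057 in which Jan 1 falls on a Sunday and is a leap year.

Jan 1 advances by 2 weekdays after a leap year and by 1 after a common year.
2057: Jan 1 is Monday.
2056: Saturday (leap)
2055: Friday
2054: Thursday
2053: Wednesday
2052: Monday (leap)
2051: Sunday
2050: Saturday
2049: Friday
2048: Wednesday (leap)
2047: Tuesday
2046: Monday
2045: Sunday
2044: Friday (leap)
2043: Thursday
2042: Wednesday
2041: Tuesday
2040: Sunday (leap)
2040 begins on a Sunday and is a leap year.

2040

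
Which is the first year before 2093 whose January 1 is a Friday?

2083

Jan 1 advances by 2 weekdays after a leap year and by 1 after a common year.
2093: Jan 1 is Thursday.
2092: Tuesday (leap)
2091: Monday
2090: Sunday
2089: Saturday
2088: Thursday (leap)
2087: Wednesday
2086: Tuesday
2085: Monday
2084: Saturday (leap)
2083: Friday
2083 begins on a Friday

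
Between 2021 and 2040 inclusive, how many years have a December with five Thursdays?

9

December has 31 days; it has five Thursdays when Thursday falls among the first (month-length − 28) days — i.e. when December 1 is one of Thursday/Wednesday/Tuesday.
December 1 by year: 2021:Wed✓ 2022:Thu✓ 2023:Fri 2024:Sun 2025:Mon 2026:Tue✓ 2027:Wed✓ 2028:Fri 2029:Sat 2030:Sun 2031:Mon 2032:Wed✓ 2033:Thu✓ 2034:Fri 2035:Sat 2036:Mon 2037:Tue✓ 2038:Wed✓ 2039:Thu✓ 2040:Sat
Years with five Thursdays: 2021, 2022, 2026, 2027, 2032, 2033, 2037, 2038, 2039 → 9.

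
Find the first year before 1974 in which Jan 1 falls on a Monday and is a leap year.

1968

Jan 1 advances by 2 weekdays after a leap year and by 1 after a common year.
1974: Jan 1 is Tuesday.
1973: Monday
1972: Saturday (leap)
1971: Friday
1970: Thursday
1969: Wednesday
1968: Monday (leap)
1968 begins on a Monday and is a leap year.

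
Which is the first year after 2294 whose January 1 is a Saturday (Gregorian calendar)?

Jan 1 advances by 2 weekdays after a leap year and by 1 after a common year.
2294: Jan 1 is Monday.
2295: Tuesday
2296: Wednesday (leap)
2297: Friday
2298: Saturday
2298 begins on a Saturday

2298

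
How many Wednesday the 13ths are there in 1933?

Check the 13th of each month of 1933: Jan 13: Fri, Feb 13: Mon, Mar 13: Mon, Apr 13: Thu, May 13: Sat, Jun 13: Tue, Jul 13: Thu, Aug 13: Sun, Sep 13: Wed, Oct 13: Fri, Nov 13: Mon, Dec 13: Wed.
Wednesday occurs in September, December — 2 months.

2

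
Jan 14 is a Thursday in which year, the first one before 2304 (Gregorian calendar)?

From one year to the next, a fixed date's weekday advances by 1, or by 2 when a Feb 29 lies between the two dates.
2304: January 14 is Thursday.
2303: Wednesday (−1)
2302: Tuesday (−1)
2301: Monday (−1)
2300: Sunday (−1)
2299: Saturday (−1)
2298: Friday (−1)
2297: Thursday (−1)
Jan 14 falls on a Thursday in 2297.

2297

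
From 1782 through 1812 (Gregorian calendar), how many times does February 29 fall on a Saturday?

Leap years in 1782–1812: 7 of them.
Feb 29 weekday advances by 5 (mod 7) from one leap year to the next four years later (or differs when a century non-leap intervenes).
Leap-day weekdays: 1784:Sun 1788:Fri 1792:Wed 1796:Mon 1804:Wed 1808:Mon 1812:Sat✓
Saturday: 1812 → 1.

1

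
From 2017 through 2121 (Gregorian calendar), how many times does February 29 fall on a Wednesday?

Leap years in 2017–2121: 25 of them.
Feb 29 weekday advances by 5 (mod 7) from one leap year to the next four years later (or differs when a century non-leap intervenes).
Leap-day weekdays: 2020:Sat 2024:Thu 2028:Tue 2032:Sun 2036:Fri 2040:Wed✓ 2044:Mon 2048:Sat 2052:Thu 2056:Tue 2060:Sun 2064:Fri 2068:Wed✓ 2072:Mon 2076:Sat 2080:Thu 2084:Tue 2088:Sun 2092:Fri 2096:Wed✓ 2104:Fri 2108:Wed✓ 2112:Mon 2116:Sat 2120:Thu
Wednesday: 2040, 2068, 2096, 2108 → 4.

4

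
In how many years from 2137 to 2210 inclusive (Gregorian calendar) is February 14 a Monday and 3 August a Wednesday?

7

Check each year's weekday for February 14 and 3 August:
  2137: Thu/Sat  2138: Fri/Sun  2139: Sat/Mon  2140: Sun/Wed  2141: Tue/Thu  2142: Wed/Fri  2143: Thu/Sat  2144: Fri/Mon  2145: Sun/Tue  2146: Mon/Wed ✓  2147: Tue/Thu  2148: Wed/Sat  2149: Fri/Sun  2150: Sat/Mon  …(46 more)…  2197: Tue/Thu  2198: Wed/Fri  2199: Thu/Sat  2200: Fri/Sun  2201: Sat/Mon  2202: Sun/Tue  2203: Mon/Wed ✓  2204: Tue/Fri  2205: Thu/Sat  2206: Fri/Sun  2207: Sat/Mon  2208: Sun/Wed  2209: Tue/Thu  2210: Wed/Fri
Both conditions hold in: 2146, 2157, 2163, 2174, 2185, 2191, 2203 — 7.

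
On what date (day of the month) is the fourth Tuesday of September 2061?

27

September 1, 2061 is a Thursday, so the first Tuesday is the 6th.
The fourth Tuesday is 6 + 21 = 27.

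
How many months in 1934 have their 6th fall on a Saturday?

Check the 6th of each month of 1934: Jan 6: Sat, Feb 6: Tue, Mar 6: Tue, Apr 6: Fri, May 6: Sun, Jun 6: Wed, Jul 6: Fri, Aug 6: Mon, Sep 6: Thu, Oct 6: Sat, Nov 6: Tue, Dec 6: Thu.
Saturday occurs in January, October — 2 months.

2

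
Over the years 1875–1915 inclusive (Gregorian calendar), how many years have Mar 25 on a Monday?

6

Track Mar 25's weekday year by year (advancing +1, or +2 across a Feb 29):
  1875: Thu  1876: Sat (+2)  1877: Sun (+1)  1878: Mon (+1) ✓  1879: Tue (+1)
  1880: Thu (+2)  1881: Fri (+1)  1882: Sat (+1)  1883: Sun (+1)  1884: Tue (+2)
  1885: Wed (+1)  1886: Thu (+1)  1887: Fri (+1)  1888: Sun (+2)  … (13 more years) …
  1902: Tue (+1)  1903: Wed (+1)  1904: Fri (+2)  1905: Sat (+1)  1906: Sun (+1)
  1907: Mon (+1) ✓  1908: Wed (+2)  1909: Thu (+1)  1910: Fri (+1)  1911: Sat (+1)
  1912: Mon (+2) ✓  1913: Tue (+1)  1914: Wed (+1)  1915: Thu (+1)
Monday years: 1878, 1889, 1895, 1901, 1907, 1912 — 6 in total.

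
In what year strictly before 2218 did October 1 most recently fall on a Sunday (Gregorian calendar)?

2215

From one year to the next, a fixed date's weekday advances by 1, or by 2 when a Feb 29 lies between the two dates.
2218: October 1 is Thursday.
2217: Wednesday (−1)
2216: Tuesday (−1)
2215: Sunday (−2)
October 1 falls on a Sunday in 2215.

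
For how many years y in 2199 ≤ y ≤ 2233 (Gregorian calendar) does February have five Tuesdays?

February has 28 days (29 in leap years); it has five Tuesdays when Tuesday falls among the first (month-length − 28) days — i.e. when February 1 is Tuesday in a leap year (never in a common year).
February 1 by year: 2199:Fri 2200:Sat 2201:Sun 2202:Mon 2203:Tue 2204:Wed 2205:Fri 2206:Sat 2207:Sun 2208:Mon 2209:Wed 2210:Thu 2211:Fri 2212:Sat 2213:Mon …(5 more)… 2219:Mon 2220:Tue✓ 2221:Thu 2222:Fri 2223:Sat 2224:Sun 2225:Tue 2226:Wed 2227:Thu 2228:Fri 2229:Sun 2230:Mon 2231:Tue 2232:Wed 2233:Fri
Years with five Tuesdays: 2220 → 1.

1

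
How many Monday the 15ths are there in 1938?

Check the 15th of each month of 1938: Jan 15: Sat, Feb 15: Tue, Mar 15: Tue, Apr 15: Fri, May 15: Sun, Jun 15: Wed, Jul 15: Fri, Aug 15: Mon, Sep 15: Thu, Oct 15: Sat, Nov 15: Tue, Dec 15: Thu.
Monday occurs in August — 1 month.

1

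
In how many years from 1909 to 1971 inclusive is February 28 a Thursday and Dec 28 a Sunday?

Check each year's weekday for February 28 and Dec 28:
  1909: Sun/Tue  1910: Mon/Wed  1911: Tue/Thu  1912: Wed/Sat  1913: Fri/Sun  1914: Sat/Mon  1915: Sun/Tue  1916: Mon/Thu  1917: Wed/Fri  1918: Thu/Sat  1919: Fri/Sun  1920: Sat/Tue  1921: Mon/Wed  1922: Tue/Thu  …(35 more)…  1958: Fri/Sun  1959: Sat/Mon  1960: Sun/Wed  1961: Tue/Thu  1962: Wed/Fri  1963: Thu/Sat  1964: Fri/Mon  1965: Sun/Tue  1966: Mon/Wed  1967: Tue/Thu  1968: Wed/Sat  1969: Fri/Sun  1970: Sat/Mon  1971: Sun/Tue
Both conditions hold in: 1924, 1952 — 2.

2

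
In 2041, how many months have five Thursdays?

4

A month of length L has five Thursdays iff its first Thursday is on day ≤ L−28 (so day 1–3 in a 31-day month, 1–2 in a 30-day month, day 1 in a leap February).
Checking each month of 2041: Jan starts Tue (31d) ✓; Feb starts Fri (28d); Mar starts Fri (31d); Apr starts Mon (30d); May starts Wed (31d) ✓; Jun starts Sat (30d); Jul starts Mon (31d); Aug starts Thu (31d) ✓; Sep starts Sun (30d); Oct starts Tue (31d) ✓; Nov starts Fri (30d); Dec starts Sun (31d).
Five-Thursday months: January, May, August, October → 4.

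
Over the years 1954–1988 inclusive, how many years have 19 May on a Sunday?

Track 19 May's weekday year by year (advancing +1, or +2 across a Feb 29):
  1954: Wed  1955: Thu (+1)  1956: Sat (+2)  1957: Sun (+1) ✓  1958: Mon (+1)
  1959: Tue (+1)  1960: Thu (+2)  1961: Fri (+1)  1962: Sat (+1)  1963: Sun (+1) ✓
  1964: Tue (+2)  1965: Wed (+1)  1966: Thu (+1)  1967: Fri (+1)  … (7 more years) …
  1975: Mon (+1)  1976: Wed (+2)  1977: Thu (+1)  1978: Fri (+1)  1979: Sat (+1)
  1980: Mon (+2)  1981: Tue (+1)  1982: Wed (+1)  1983: Thu (+1)  1984: Sat (+2)
  1985: Sun (+1) ✓  1986: Mon (+1)  1987: Tue (+1)  1988: Thu (+2)
Sunday years: 1957, 1963, 1968, 1974, 1985 — 5 in total.

5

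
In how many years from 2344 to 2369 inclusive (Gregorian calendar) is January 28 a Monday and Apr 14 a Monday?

Check each year's weekday for January 28 and Apr 14:
  2344: Fri/Fri  2345: Sun/Sat  2346: Mon/Sun  2347: Tue/Mon  2348: Wed/Wed  2349: Fri/Thu  2350: Sat/Fri  2351: Sun/Sat  2352: Mon/Mon ✓  2353: Wed/Tue  2354: Thu/Wed  2355: Fri/Thu  2356: Sat/Sat  2357: Mon/Sun  2358: Tue/Mon  2359: Wed/Tue  2360: Thu/Thu  2361: Sat/Fri  2362: Sun/Sat  2363: Mon/Sun  2364: Tue/Tue  2365: Thu/Wed  2366: Fri/Thu  2367: Sat/Fri  2368: Sun/Sun  2369: Tue/Mon
Both conditions hold in: 2352 — 1.

1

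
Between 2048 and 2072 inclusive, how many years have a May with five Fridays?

11

May has 31 days; it has five Fridays when Friday falls among the first (month-length − 28) days — i.e. when May 1 is one of Friday/Thursday/Wednesday.
May 1 by year: 2048:Fri✓ 2049:Sat 2050:Sun 2051:Mon 2052:Wed✓ 2053:Thu✓ 2054:Fri✓ 2055:Sat 2056:Mon 2057:Tue 2058:Wed✓ 2059:Thu✓ 2060:Sat 2061:Sun 2062:Mon 2063:Tue 2064:Thu✓ 2065:Fri✓ 2066:Sat 2067:Sun 2068:Tue 2069:Wed✓ 2070:Thu✓ 2071:Fri✓ 2072:Sun
Years with five Fridays: 2048, 2052, 2053, 2054, 2058, 2059, 2064, 2065, 2069, 2070, 2071 → 11.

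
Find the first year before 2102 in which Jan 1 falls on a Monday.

Jan 1 advances by 2 weekdays after a leap year and by 1 after a common year.
2102: Jan 1 is Sunday.
2101: Saturday
2100: Friday
2099: Thursday
2098: Wednesday
2097: Tuesday
2096: Sunday (leap)
2095: Saturday
2094: Friday
2093: Thursday
2092: Tuesday (leap)
2091: Monday
2091 begins on a Monday

2091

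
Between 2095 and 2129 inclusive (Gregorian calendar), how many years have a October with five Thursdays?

October has 31 days; it has five Thursdays when Thursday falls among the first (month-length − 28) days — i.e. when October 1 is one of Thursday/Wednesday/Tuesday.
October 1 by year: 2095:Sat 2096:Mon 2097:Tue✓ 2098:Wed✓ 2099:Thu✓ 2100:Fri 2101:Sat 2102:Sun 2103:Mon 2104:Wed✓ 2105:Thu✓ 2106:Fri 2107:Sat 2108:Mon 2109:Tue✓ …(5 more)… 2115:Tue✓ 2116:Thu✓ 2117:Fri 2118:Sat 2119:Sun 2120:Tue✓ 2121:Wed✓ 2122:Thu✓ 2123:Fri 2124:Sun 2125:Mon 2126:Tue✓ 2127:Wed✓ 2128:Fri 2129:Sat
Years with five Thursdays: 2097, 2098, 2099, 2104, 2105, 2109, 2110, 2111, 2115, 2116, 2120, 2121, 2122, 2126, 2127 → 15.

15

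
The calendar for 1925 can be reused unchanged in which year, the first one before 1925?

Two years share a calendar iff Jan 1 falls on the same weekday and both are leap or both are common. 1925: Jan 1 is Thursday, common year.
1924: Jan 1 Tuesday, leap
1923: Jan 1 Monday, common
1922: Jan 1 Sunday, common
1921: Jan 1 Saturday, common
1920: Jan 1 Thursday, leap
1919: Jan 1 Wednesday, common
1918: Jan 1 Tuesday, common
1917: Jan 1 Monday, common
1916: Jan 1 Saturday, leap
1915: Jan 1 Friday, common
1914: Jan 1 Thursday, common
1914 matches on both conditions.

1914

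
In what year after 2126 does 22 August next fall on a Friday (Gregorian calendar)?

From one year to the next, a fixed date's weekday advances by 1, or by 2 when a Feb 29 lies between the two dates.
2126: August 22 is Thursday.
2127: Friday (+1)
22 August falls on a Friday in 2127.

2127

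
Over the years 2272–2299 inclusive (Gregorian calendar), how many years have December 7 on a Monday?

Track December 7's weekday year by year (advancing +1, or +2 across a Feb 29):
  2272: Sat  2273: Sun (+1)  2274: Mon (+1) ✓  2275: Tue (+1)  2276: Thu (+2)
  2277: Fri (+1)  2278: Sat (+1)  2279: Sun (+1)  2280: Tue (+2)  2281: Wed (+1)
  2282: Thu (+1)  2283: Fri (+1)  2284: Sun (+2)  2285: Mon (+1) ✓  2286: Tue (+1)
  2287: Wed (+1)  2288: Fri (+2)  2289: Sat (+1)  2290: Sun (+1)  2291: Mon (+1) ✓
  2292: Wed (+2)  2293: Thu (+1)  2294: Fri (+1)  2295: Sat (+1)  2296: Mon (+2) ✓
  2297: Tue (+1)  2298: Wed (+1)  2299: Thu (+1)
Monday years: 2274, 2285, 2291, 2296 — 4 in total.

4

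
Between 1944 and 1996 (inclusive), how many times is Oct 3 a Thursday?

8

Track Oct 3's weekday year by year (advancing +1, or +2 across a Feb 29):
  1944: Tue  1945: Wed (+1)  1946: Thu (+1) ✓  1947: Fri (+1)  1948: Sun (+2)
  1949: Mon (+1)  1950: Tue (+1)  1951: Wed (+1)  1952: Fri (+2)  1953: Sat (+1)
  1954: Sun (+1)  1955: Mon (+1)  1956: Wed (+2)  1957: Thu (+1) ✓  … (25 more years) …
  1983: Mon (+1)  1984: Wed (+2)  1985: Thu (+1) ✓  1986: Fri (+1)  1987: Sat (+1)
  1988: Mon (+2)  1989: Tue (+1)  1990: Wed (+1)  1991: Thu (+1) ✓  1992: Sat (+2)
  1993: Sun (+1)  1994: Mon (+1)  1995: Tue (+1)  1996: Thu (+2) ✓
Thursday years: 1946, 1957, 1963, 1968, 1974, 1985, 1991, 1996 — 8 in total.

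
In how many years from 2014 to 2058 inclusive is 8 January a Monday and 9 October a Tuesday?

Check each year's weekday for 8 January and 9 October:
  2014: Wed/Thu  2015: Thu/Fri  2016: Fri/Sun  2017: Sun/Mon  2018: Mon/Tue ✓  2019: Tue/Wed  2020: Wed/Fri  2021: Fri/Sat  2022: Sat/Sun  2023: Sun/Mon  2024: Mon/Wed  2025: Wed/Thu  2026: Thu/Fri  2027: Fri/Sat  …(17 more)…  2045: Sun/Mon  2046: Mon/Tue ✓  2047: Tue/Wed  2048: Wed/Fri  2049: Fri/Sat  2050: Sat/Sun  2051: Sun/Mon  2052: Mon/Wed  2053: Wed/Thu  2054: Thu/Fri  2055: Fri/Sat  2056: Sat/Mon  2057: Mon/Tue ✓  2058: Tue/Wed
Both conditions hold in: 2018, 2029, 2035, 2046, 2057 — 5.

5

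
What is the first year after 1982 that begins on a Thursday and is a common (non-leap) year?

1987

Jan 1 advances by 2 weekdays after a leap year and by 1 after a common year.
1982: Jan 1 is Friday.
1983: Saturday
1984: Sunday (leap)
1985: Tuesday
1986: Wednesday
1987: Thursday
1987 begins on a Thursday and is a common year.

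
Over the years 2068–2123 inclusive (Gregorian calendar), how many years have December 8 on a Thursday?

8

Track December 8's weekday year by year (advancing +1, or +2 across a Feb 29):
  2068: Sat  2069: Sun (+1)  2070: Mon (+1)  2071: Tue (+1)  2072: Thu (+2) ✓
  2073: Fri (+1)  2074: Sat (+1)  2075: Sun (+1)  2076: Tue (+2)  2077: Wed (+1)
  2078: Thu (+1) ✓  2079: Fri (+1)  2080: Sun (+2)  2081: Mon (+1)  … (28 more years) …
  2110: Mon (+1)  2111: Tue (+1)  2112: Thu (+2) ✓  2113: Fri (+1)  2114: Sat (+1)
  2115: Sun (+1)  2116: Tue (+2)  2117: Wed (+1)  2118: Thu (+1) ✓  2119: Fri (+1)
  2120: Sun (+2)  2121: Mon (+1)  2122: Tue (+1)  2123: Wed (+1)
Thursday years: 2072, 2078, 2089, 2095, 2101, 2107, 2112, 2118 — 8 in total.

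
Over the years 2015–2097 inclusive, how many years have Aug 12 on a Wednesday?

Track Aug 12's weekday year by year (advancing +1, or +2 across a Feb 29):
  2015: Wed ✓  2016: Fri (+2)  2017: Sat (+1)  2018: Sun (+1)  2019: Mon (+1)
  2020: Wed (+2) ✓  2021: Thu (+1)  2022: Fri (+1)  2023: Sat (+1)  2024: Mon (+2)
  2025: Tue (+1)  2026: Wed (+1) ✓  2027: Thu (+1)  2028: Sat (+2)  … (55 more years) …
  2084: Sat (+2)  2085: Sun (+1)  2086: Mon (+1)  2087: Tue (+1)  2088: Thu (+2)
  2089: Fri (+1)  2090: Sat (+1)  2091: Sun (+1)  2092: Tue (+2)  2093: Wed (+1) ✓
  2094: Thu (+1)  2095: Fri (+1)  2096: Sun (+2)  2097: Mon (+1)
Wednesday years: 2015, 2020, 2026, 2037, 2043, 2048, 2054, 2065, 2071, 2076, 2082, 2093 — 12 in total.

12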